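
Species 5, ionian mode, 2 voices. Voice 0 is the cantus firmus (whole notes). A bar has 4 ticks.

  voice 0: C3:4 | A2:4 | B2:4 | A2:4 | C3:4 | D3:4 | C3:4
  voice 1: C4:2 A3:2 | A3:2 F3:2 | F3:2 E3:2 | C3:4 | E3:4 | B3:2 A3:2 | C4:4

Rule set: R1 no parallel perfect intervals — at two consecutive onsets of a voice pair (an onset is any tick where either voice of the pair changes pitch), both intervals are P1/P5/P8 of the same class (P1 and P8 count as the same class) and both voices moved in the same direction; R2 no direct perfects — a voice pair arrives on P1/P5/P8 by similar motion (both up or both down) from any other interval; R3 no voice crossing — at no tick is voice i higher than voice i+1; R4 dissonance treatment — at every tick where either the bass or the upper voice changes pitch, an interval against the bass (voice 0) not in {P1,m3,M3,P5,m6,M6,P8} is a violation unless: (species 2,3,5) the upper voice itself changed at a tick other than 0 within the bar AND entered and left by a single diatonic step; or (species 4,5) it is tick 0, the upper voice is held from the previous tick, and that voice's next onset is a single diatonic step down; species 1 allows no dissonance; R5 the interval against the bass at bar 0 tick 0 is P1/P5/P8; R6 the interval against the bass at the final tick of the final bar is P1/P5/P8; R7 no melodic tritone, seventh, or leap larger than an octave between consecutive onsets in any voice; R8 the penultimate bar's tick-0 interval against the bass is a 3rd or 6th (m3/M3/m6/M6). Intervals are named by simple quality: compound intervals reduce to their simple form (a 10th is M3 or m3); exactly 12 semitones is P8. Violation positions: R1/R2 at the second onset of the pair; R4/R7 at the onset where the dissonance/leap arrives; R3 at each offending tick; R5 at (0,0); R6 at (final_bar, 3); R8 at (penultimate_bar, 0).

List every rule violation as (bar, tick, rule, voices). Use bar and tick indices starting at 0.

bar 0: v0=C3 v1=C4 downbeat P8
bar 1: v0=A2 v1=A3 downbeat P8
bar 2: v0=B2 v1=F3 downbeat TT
bar 3: v0=A2 v1=C3 downbeat m3
bar 4: v0=C3 v1=E3 downbeat M3
bar 5: v0=D3 v1=B3 downbeat M6
bar 6: v0=C3 v1=C4 downbeat P8
  -> R4 @ bar 2 tick 2 v(0, 1): B2/E3 P4 untreated

(2, 2, R4, (0, 1))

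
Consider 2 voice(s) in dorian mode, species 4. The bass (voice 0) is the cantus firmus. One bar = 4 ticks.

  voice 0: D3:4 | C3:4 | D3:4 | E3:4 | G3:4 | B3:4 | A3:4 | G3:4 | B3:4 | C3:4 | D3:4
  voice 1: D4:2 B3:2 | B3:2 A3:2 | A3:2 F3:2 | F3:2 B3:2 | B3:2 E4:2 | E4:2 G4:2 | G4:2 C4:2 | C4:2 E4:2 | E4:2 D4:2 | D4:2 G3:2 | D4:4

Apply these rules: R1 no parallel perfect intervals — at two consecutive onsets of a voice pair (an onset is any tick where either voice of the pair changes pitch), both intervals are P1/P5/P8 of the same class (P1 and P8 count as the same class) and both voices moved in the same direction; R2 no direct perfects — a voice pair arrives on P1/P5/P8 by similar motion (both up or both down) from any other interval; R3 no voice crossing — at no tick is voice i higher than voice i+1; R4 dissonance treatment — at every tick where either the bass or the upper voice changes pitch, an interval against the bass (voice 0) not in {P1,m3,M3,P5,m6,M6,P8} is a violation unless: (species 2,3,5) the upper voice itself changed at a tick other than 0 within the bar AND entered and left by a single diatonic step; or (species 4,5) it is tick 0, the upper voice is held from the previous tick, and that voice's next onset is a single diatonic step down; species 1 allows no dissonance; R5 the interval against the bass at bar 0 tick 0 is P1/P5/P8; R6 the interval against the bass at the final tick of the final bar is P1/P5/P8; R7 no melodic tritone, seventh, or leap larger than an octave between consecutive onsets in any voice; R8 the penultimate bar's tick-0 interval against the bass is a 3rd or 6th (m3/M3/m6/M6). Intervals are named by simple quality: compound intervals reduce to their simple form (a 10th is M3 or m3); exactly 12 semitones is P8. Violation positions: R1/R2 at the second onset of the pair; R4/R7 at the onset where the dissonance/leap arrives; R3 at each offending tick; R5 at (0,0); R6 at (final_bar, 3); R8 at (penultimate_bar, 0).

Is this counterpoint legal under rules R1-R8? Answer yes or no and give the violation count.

bar 0: v0=D3 v1=D4 (P8)
bar 1: v0=C3 v1=B3 (M7)
bar 2: v0=D3 v1=A3 (P5)
bar 3: v0=E3 v1=F3 (m2)
bar 4: v0=G3 v1=B3 (M3)
bar 5: v0=B3 v1=E4 (P4)
bar 6: v0=A3 v1=G4 (m7)
bar 7: v0=G3 v1=C4 (P4)
bar 8: v0=B3 v1=E4 (P4)
bar 9: v0=C3 v1=D4 (M2)
bar 10: v0=D3 v1=D4 (P8)
  R4 @ bar3.0: E3/F3 m2 untreated
  R7 @ bar3.2: F3->B3 leap 6st
  R4 @ bar5.0: B3/E4 P4 untreated
  R4 @ bar6.0: A3/G4 m7 untreated
  R4 @ bar7.0: G3/C4 P4 untreated
  R4 @ bar9.0: C3/D4 M2 untreated
  R7 @ bar9.0: B3->C3 leap 11st
  R8 @ bar9.0: penult M2 not 3rd/6th
  R2 @ bar10.0: C3/G3 P5 -> D3/D4 P8 similar

No (9 violations)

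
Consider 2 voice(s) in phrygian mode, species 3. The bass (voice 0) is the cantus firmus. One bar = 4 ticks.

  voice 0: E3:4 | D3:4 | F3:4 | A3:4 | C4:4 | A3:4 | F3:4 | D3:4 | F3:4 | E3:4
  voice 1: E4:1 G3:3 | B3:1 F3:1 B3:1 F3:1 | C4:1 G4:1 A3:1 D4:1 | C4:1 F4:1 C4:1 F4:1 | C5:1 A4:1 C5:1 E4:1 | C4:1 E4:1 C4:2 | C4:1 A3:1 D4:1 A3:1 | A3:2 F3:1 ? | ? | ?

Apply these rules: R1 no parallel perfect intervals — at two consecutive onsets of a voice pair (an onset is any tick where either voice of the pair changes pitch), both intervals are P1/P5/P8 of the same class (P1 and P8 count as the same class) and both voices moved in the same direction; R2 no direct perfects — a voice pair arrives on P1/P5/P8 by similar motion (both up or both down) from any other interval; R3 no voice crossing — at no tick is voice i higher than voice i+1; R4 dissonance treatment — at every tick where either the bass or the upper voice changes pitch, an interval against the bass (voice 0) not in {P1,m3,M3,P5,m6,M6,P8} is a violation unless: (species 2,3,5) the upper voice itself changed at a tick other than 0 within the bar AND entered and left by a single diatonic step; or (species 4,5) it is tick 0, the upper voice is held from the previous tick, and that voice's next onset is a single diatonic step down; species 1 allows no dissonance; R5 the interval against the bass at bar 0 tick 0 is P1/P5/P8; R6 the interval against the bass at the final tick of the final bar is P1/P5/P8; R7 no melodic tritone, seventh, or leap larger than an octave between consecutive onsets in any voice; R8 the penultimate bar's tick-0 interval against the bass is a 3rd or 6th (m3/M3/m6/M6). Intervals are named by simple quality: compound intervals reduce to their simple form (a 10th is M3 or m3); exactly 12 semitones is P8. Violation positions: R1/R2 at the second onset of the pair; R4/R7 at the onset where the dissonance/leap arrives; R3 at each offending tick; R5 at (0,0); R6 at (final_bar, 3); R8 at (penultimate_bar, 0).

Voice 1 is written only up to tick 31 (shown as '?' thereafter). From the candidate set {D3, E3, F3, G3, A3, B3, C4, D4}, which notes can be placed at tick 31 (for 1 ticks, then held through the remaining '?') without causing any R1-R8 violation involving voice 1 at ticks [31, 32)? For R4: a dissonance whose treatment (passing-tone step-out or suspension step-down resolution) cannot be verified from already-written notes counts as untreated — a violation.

D3: legal
E3: violates R4
F3: legal
G3: violates R4
A3: legal
B3: violates R7
C4: violates R4
D4: legal

{A3, D3, D4, F3}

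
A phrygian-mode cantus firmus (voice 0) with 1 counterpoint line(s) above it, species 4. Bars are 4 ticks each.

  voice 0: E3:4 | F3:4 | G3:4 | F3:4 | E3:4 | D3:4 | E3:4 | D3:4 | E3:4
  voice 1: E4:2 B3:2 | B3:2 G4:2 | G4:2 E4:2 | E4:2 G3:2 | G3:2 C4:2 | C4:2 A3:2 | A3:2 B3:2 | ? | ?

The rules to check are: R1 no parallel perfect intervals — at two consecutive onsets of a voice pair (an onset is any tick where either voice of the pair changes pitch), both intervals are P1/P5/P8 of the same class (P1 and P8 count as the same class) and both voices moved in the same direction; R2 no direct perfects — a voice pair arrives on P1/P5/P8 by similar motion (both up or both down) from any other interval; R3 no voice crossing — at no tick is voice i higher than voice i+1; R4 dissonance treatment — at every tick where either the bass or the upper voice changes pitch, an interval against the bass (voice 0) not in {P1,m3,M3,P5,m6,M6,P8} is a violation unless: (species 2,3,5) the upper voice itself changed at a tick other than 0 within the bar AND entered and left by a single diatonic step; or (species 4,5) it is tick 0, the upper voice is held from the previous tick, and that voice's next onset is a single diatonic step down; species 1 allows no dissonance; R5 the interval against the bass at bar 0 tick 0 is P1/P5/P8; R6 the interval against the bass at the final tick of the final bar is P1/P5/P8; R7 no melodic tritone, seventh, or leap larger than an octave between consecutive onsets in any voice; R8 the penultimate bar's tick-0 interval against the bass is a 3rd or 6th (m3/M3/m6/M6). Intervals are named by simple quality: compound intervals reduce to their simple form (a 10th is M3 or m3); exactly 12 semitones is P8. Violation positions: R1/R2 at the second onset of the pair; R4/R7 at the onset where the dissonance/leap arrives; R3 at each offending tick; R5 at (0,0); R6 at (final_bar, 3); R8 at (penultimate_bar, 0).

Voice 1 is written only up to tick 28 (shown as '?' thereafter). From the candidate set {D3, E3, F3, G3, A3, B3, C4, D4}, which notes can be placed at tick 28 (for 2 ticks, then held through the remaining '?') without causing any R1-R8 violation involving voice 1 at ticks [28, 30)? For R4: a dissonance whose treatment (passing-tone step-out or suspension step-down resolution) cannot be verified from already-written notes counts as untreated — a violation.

{B3}

D3: violates R2,R8
E3: violates R4,R8
F3: violates R7
G3: violates R4,R8
A3: violates R1,R8
B3: legal
C4: violates R4,R8
D4: violates R8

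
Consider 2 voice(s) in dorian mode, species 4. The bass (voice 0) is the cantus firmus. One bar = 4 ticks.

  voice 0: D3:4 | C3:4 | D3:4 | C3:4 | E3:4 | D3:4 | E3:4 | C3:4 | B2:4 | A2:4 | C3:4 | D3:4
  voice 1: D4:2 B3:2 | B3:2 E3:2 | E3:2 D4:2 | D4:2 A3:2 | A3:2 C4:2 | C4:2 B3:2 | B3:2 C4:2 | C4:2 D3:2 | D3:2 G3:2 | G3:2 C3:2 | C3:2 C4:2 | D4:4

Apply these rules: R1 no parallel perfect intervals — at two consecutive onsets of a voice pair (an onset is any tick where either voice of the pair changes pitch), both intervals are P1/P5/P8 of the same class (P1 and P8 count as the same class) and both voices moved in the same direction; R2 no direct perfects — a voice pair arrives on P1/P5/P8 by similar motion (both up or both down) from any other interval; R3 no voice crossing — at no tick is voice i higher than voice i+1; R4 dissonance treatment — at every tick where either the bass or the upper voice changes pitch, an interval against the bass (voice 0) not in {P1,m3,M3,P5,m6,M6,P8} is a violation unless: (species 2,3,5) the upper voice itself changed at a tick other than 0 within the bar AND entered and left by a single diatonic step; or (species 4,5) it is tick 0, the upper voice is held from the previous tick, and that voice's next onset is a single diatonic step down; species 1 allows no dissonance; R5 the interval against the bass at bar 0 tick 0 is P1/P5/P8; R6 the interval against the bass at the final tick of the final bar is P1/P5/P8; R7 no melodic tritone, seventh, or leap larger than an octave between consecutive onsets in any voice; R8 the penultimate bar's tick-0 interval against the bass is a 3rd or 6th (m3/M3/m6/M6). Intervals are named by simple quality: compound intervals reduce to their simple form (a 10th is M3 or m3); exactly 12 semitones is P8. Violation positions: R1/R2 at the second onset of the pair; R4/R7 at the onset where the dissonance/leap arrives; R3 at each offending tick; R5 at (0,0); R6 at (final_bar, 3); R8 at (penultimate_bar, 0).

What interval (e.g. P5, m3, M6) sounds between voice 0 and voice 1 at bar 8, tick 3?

voice 0=B2 voice 1=G3 -> m6

m6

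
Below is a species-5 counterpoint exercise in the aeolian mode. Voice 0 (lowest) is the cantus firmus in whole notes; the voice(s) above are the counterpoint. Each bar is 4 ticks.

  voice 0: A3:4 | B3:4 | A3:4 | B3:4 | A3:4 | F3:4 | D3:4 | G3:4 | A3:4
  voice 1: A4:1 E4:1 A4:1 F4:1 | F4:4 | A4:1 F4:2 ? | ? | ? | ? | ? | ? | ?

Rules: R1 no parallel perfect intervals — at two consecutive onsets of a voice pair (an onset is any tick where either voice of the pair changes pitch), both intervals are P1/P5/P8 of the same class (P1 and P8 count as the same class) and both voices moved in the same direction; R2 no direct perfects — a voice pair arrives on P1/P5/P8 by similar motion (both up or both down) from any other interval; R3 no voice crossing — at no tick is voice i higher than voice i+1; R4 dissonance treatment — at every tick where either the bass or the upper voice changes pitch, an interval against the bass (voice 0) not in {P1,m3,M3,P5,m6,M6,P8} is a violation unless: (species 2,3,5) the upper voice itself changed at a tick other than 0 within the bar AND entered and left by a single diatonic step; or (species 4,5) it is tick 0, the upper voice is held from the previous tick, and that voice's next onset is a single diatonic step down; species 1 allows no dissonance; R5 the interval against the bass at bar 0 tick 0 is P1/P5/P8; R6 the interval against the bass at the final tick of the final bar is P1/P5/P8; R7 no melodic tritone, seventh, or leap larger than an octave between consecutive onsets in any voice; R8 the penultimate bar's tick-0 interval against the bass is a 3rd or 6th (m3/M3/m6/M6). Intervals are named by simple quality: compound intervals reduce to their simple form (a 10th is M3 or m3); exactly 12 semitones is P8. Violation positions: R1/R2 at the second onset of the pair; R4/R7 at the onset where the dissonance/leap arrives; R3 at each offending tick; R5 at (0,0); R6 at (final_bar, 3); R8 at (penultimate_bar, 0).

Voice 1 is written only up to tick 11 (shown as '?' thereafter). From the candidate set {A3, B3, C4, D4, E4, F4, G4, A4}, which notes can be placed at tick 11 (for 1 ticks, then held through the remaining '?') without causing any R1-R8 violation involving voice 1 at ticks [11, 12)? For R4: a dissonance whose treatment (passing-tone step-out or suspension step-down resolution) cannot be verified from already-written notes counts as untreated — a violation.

A3: legal
B3: violates R4,R7
C4: legal
D4: violates R4
E4: legal
F4: legal
G4: violates R4
A4: legal

{A3, A4, C4, E4, F4}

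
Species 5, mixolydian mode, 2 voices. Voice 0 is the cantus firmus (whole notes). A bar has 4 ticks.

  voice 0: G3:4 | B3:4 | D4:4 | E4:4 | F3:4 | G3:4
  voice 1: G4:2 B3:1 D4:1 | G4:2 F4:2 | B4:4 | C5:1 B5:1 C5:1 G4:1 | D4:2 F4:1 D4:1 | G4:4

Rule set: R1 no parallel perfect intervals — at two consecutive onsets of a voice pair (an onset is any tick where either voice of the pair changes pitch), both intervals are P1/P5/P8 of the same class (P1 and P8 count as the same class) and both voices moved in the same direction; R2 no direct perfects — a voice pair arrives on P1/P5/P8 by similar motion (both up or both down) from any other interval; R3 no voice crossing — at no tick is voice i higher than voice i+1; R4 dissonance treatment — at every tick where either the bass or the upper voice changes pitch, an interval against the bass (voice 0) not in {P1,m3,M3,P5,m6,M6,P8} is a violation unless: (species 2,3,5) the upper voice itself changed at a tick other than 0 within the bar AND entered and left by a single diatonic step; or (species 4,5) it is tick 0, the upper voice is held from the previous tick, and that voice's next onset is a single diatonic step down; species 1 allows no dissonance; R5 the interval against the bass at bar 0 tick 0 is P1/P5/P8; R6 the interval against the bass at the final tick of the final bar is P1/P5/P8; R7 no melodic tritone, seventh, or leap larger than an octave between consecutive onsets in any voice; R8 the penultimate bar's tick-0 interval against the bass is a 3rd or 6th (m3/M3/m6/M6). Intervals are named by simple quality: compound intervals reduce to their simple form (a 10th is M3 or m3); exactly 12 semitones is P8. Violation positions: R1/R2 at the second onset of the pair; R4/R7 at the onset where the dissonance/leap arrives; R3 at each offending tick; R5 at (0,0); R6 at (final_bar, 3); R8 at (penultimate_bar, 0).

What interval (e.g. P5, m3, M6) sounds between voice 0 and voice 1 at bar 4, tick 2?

P8

voice 0=F3 voice 1=F4 -> P8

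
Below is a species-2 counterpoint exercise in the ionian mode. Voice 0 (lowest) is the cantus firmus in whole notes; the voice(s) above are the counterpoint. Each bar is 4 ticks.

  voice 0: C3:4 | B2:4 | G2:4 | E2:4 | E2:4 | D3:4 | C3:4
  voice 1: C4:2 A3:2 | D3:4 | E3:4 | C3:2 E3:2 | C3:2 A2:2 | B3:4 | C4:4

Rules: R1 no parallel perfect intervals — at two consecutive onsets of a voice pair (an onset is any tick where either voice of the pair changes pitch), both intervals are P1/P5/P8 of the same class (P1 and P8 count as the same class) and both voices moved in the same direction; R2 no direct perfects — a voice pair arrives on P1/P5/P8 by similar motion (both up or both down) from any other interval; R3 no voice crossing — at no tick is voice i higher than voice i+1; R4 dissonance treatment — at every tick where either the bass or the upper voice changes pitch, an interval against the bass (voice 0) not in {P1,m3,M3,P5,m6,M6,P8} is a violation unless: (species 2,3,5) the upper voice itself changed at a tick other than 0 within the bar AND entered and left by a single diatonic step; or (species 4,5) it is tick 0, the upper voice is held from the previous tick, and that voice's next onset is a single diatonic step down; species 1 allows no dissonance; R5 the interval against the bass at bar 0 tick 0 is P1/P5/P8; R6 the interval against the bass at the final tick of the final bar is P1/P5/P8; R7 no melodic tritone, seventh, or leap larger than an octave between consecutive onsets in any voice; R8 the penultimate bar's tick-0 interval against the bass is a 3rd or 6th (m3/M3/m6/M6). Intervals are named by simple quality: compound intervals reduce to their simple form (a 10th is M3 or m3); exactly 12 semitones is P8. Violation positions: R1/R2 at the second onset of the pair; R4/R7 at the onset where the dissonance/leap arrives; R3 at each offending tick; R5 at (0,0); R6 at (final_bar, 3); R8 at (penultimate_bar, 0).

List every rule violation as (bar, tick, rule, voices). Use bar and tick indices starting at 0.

bar 0: v0=C3 v1=C4 downbeat P8
bar 1: v0=B2 v1=D3 downbeat m3
bar 2: v0=G2 v1=E3 downbeat M6
bar 3: v0=E2 v1=C3 downbeat m6
bar 4: v0=E2 v1=C3 downbeat m6
bar 5: v0=D3 v1=B3 downbeat M6
bar 6: v0=C3 v1=C4 downbeat P8
  -> R4 @ bar 4 tick 2 v(0, 1): E2/A2 P4 untreated
  -> R7 @ bar 5 tick 0 v(0,): E2->D3 leap 10st
  -> R7 @ bar 5 tick 0 v(1,): A2->B3 leap 14st

(4, 2, R4, (0, 1))
(5, 0, R7, (0,))
(5, 0, R7, (1,))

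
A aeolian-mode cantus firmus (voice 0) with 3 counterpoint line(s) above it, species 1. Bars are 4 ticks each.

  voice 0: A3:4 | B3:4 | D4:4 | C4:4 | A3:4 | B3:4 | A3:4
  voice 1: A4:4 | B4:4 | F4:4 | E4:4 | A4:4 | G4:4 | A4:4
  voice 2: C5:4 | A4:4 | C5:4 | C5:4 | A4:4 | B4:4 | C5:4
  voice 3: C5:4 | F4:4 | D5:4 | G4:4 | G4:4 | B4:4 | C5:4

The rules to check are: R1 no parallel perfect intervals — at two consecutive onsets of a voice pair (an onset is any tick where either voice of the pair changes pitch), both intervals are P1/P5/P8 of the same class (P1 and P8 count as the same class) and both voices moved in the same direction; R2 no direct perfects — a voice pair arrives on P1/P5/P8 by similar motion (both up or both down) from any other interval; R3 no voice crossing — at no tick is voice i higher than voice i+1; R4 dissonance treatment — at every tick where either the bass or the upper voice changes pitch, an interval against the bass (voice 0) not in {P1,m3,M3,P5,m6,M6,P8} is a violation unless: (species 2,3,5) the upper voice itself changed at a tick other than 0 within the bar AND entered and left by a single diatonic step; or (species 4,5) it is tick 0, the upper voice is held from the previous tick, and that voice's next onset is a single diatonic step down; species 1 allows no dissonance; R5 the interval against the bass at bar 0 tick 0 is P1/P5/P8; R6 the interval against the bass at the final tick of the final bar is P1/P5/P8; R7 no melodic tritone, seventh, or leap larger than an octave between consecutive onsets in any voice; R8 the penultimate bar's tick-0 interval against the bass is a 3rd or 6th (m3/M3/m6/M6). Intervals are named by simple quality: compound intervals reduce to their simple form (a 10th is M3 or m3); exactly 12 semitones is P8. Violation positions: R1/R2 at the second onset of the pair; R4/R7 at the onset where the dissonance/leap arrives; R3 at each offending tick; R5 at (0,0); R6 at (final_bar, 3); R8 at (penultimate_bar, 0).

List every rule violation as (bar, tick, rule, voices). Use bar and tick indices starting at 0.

(0, 0, R5, (0, 2))
(0, 0, R5, (0, 3))
(1, 0, R1, (0, 1))
(1, 0, R3, (1, 2))
(1, 0, R3, (2, 3))
(1, 0, R4, (0, 2))
(1, 0, R4, (0, 3))
(1, 1, R3, (1, 2))
(1, 1, R3, (2, 3))
(1, 2, R3, (1, 2))
(1, 2, R3, (2, 3))
(1, 3, R3, (1, 2))
(1, 3, R3, (2, 3))
(2, 0, R2, (0, 3))
(2, 0, R4, (0, 2))
(2, 0, R7, (1,))
(3, 0, R2, (0, 3))
(3, 0, R3, (2, 3))
(3, 1, R3, (2, 3))
(3, 2, R3, (2, 3))
(3, 3, R3, (2, 3))
(4, 0, R1, (0, 2))
(4, 0, R3, (2, 3))
(4, 0, R4, (0, 3))
(4, 1, R3, (2, 3))
(4, 2, R3, (2, 3))
(4, 3, R3, (2, 3))
(5, 0, R1, (0, 2))
(5, 0, R2, (0, 3))
(5, 0, R2, (2, 3))
(5, 0, R8, (0, 2))
(5, 0, R8, (0, 3))
(6, 0, R1, (2, 3))
(6, 3, R6, (0, 2))
(6, 3, R6, (0, 3))

bar 0: v0=A3 v1=A4 v2=C5 v3=C5 downbeat m3
bar 1: v0=B3 v1=B4 v2=A4 v3=F4 downbeat TT
bar 2: v0=D4 v1=F4 v2=C5 v3=D5 downbeat P8
bar 3: v0=C4 v1=E4 v2=C5 v3=G4 downbeat P5
bar 4: v0=A3 v1=A4 v2=A4 v3=G4 downbeat m7
bar 5: v0=B3 v1=G4 v2=B4 v3=B4 downbeat P8
bar 6: v0=A3 v1=A4 v2=C5 v3=C5 downbeat m3
  -> R5 @ bar 0 tick 0 v(0, 2): opens on m3
  -> R5 @ bar 0 tick 0 v(0, 3): opens on m3
  -> R1 @ bar 1 tick 0 v(0, 1): A3/A4 P8 -> B3/B4 P8 similar
  -> R3 @ bar 1 tick 0 v(1, 2): B4 above A4
  -> R3 @ bar 1 tick 0 v(2, 3): A4 above F4
  -> R4 @ bar 1 tick 0 v(0, 2): B3/A4 m7 untreated
  -> R4 @ bar 1 tick 0 v(0, 3): B3/F4 TT untreated
  -> R3 @ bar 1 tick 1 v(1, 2): B4 above A4
  -> R3 @ bar 1 tick 1 v(2, 3): A4 above F4
  -> R3 @ bar 1 tick 2 v(1, 2): B4 above A4
  -> R3 @ bar 1 tick 2 v(2, 3): A4 above F4
  -> R3 @ bar 1 tick 3 v(1, 2): B4 above A4
  -> R3 @ bar 1 tick 3 v(2, 3): A4 above F4
  -> R2 @ bar 2 tick 0 v(0, 3): B3/F4 TT -> D4/D5 P8 similar
  -> R4 @ bar 2 tick 0 v(0, 2): D4/C5 m7 untreated
  -> R7 @ bar 2 tick 0 v(1,): B4->F4 leap 6st
  -> R2 @ bar 3 tick 0 v(0, 3): D4/D5 P8 -> C4/G4 P5 similar
  -> R3 @ bar 3 tick 0 v(2, 3): C5 above G4
  -> R3 @ bar 3 tick 1 v(2, 3): C5 above G4
  -> R3 @ bar 3 tick 2 v(2, 3): C5 above G4
  -> R3 @ bar 3 tick 3 v(2, 3): C5 above G4
  -> R1 @ bar 4 tick 0 v(0, 2): C4/C5 P8 -> A3/A4 P8 similar
  -> R3 @ bar 4 tick 0 v(2, 3): A4 above G4
  -> R4 @ bar 4 tick 0 v(0, 3): A3/G4 m7 untreated
  -> R3 @ bar 4 tick 1 v(2, 3): A4 above G4
  -> R3 @ bar 4 tick 2 v(2, 3): A4 above G4
  -> R3 @ bar 4 tick 3 v(2, 3): A4 above G4
  -> R1 @ bar 5 tick 0 v(0, 2): A3/A4 P8 -> B3/B4 P8 similar
  -> R2 @ bar 5 tick 0 v(0, 3): A3/G4 m7 -> B3/B4 P8 similar
  -> R2 @ bar 5 tick 0 v(2, 3): A4/G4 M2 -> B4/B4 P1 similar
  -> R8 @ bar 5 tick 0 v(0, 2): penult P8 not 3rd/6th
  -> R8 @ bar 5 tick 0 v(0, 3): penult P8 not 3rd/6th
  -> R1 @ bar 6 tick 0 v(2, 3): B4/B4 P1 -> C5/C5 P1 similar
  -> R6 @ bar 6 tick 3 v(0, 2): closes on m3
  -> R6 @ bar 6 tick 3 v(0, 3): closes on m3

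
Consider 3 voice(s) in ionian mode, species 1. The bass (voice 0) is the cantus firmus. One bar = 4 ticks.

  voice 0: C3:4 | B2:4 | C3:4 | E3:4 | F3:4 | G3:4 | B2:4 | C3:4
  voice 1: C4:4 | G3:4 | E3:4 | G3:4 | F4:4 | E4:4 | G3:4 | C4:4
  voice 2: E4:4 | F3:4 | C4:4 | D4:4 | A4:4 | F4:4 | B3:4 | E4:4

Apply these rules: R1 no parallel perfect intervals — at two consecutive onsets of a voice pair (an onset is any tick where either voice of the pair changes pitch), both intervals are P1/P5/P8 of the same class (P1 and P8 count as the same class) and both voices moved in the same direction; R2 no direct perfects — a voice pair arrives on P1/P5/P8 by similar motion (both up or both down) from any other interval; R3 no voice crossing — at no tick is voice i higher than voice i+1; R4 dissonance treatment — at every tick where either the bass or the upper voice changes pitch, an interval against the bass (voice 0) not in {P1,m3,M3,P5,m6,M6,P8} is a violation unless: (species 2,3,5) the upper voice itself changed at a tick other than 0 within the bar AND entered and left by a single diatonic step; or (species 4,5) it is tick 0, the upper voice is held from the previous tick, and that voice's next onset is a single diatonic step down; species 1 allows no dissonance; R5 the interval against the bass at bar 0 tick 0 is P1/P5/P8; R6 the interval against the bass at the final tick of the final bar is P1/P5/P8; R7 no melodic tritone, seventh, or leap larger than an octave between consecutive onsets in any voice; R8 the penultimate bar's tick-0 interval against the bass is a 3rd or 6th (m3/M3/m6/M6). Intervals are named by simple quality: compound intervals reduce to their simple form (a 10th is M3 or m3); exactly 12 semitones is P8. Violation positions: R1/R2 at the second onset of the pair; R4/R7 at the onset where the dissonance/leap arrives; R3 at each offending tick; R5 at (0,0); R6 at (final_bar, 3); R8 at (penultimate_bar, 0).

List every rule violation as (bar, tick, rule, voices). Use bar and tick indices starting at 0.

(0, 0, R5, (0, 2))
(1, 0, R3, (1, 2))
(1, 0, R4, (0, 2))
(1, 0, R7, (2,))
(1, 1, R3, (1, 2))
(1, 2, R3, (1, 2))
(1, 3, R3, (1, 2))
(2, 0, R2, (0, 2))
(3, 0, R2, (1, 2))
(3, 0, R4, (0, 2))
(4, 0, R2, (0, 1))
(4, 0, R7, (1,))
(5, 0, R4, (0, 2))
(6, 0, R2, (0, 2))
(6, 0, R7, (2,))
(6, 0, R8, (0, 2))
(7, 0, R2, (0, 1))
(7, 3, R6, (0, 2))

bar 0: v0=C3 v1=C4 v2=E4 downbeat M3
bar 1: v0=B2 v1=G3 v2=F3 downbeat TT
bar 2: v0=C3 v1=E3 v2=C4 downbeat P8
bar 3: v0=E3 v1=G3 v2=D4 downbeat m7
bar 4: v0=F3 v1=F4 v2=A4 downbeat M3
bar 5: v0=G3 v1=E4 v2=F4 downbeat m7
bar 6: v0=B2 v1=G3 v2=B3 downbeat P8
bar 7: v0=C3 v1=C4 v2=E4 downbeat M3
  -> R5 @ bar 0 tick 0 v(0, 2): opens on M3
  -> R3 @ bar 1 tick 0 v(1, 2): G3 above F3
  -> R4 @ bar 1 tick 0 v(0, 2): B2/F3 TT untreated
  -> R7 @ bar 1 tick 0 v(2,): E4->F3 leap 11st
  -> R3 @ bar 1 tick 1 v(1, 2): G3 above F3
  -> R3 @ bar 1 tick 2 v(1, 2): G3 above F3
  -> R3 @ bar 1 tick 3 v(1, 2): G3 above F3
  -> R2 @ bar 2 tick 0 v(0, 2): B2/F3 TT -> C3/C4 P8 similar
  -> R2 @ bar 3 tick 0 v(1, 2): E3/C4 m6 -> G3/D4 P5 similar
  -> R4 @ bar 3 tick 0 v(0, 2): E3/D4 m7 untreated
  -> R2 @ bar 4 tick 0 v(0, 1): E3/G3 m3 -> F3/F4 P8 similar
  -> R7 @ bar 4 tick 0 v(1,): G3->F4 leap 10st
  -> R4 @ bar 5 tick 0 v(0, 2): G3/F4 m7 untreated
  -> R2 @ bar 6 tick 0 v(0, 2): G3/F4 m7 -> B2/B3 P8 similar
  -> R7 @ bar 6 tick 0 v(2,): F4->B3 leap 6st
  -> R8 @ bar 6 tick 0 v(0, 2): penult P8 not 3rd/6th
  -> R2 @ bar 7 tick 0 v(0, 1): B2/G3 m6 -> C3/C4 P8 similar
  -> R6 @ bar 7 tick 3 v(0, 2): closes on M3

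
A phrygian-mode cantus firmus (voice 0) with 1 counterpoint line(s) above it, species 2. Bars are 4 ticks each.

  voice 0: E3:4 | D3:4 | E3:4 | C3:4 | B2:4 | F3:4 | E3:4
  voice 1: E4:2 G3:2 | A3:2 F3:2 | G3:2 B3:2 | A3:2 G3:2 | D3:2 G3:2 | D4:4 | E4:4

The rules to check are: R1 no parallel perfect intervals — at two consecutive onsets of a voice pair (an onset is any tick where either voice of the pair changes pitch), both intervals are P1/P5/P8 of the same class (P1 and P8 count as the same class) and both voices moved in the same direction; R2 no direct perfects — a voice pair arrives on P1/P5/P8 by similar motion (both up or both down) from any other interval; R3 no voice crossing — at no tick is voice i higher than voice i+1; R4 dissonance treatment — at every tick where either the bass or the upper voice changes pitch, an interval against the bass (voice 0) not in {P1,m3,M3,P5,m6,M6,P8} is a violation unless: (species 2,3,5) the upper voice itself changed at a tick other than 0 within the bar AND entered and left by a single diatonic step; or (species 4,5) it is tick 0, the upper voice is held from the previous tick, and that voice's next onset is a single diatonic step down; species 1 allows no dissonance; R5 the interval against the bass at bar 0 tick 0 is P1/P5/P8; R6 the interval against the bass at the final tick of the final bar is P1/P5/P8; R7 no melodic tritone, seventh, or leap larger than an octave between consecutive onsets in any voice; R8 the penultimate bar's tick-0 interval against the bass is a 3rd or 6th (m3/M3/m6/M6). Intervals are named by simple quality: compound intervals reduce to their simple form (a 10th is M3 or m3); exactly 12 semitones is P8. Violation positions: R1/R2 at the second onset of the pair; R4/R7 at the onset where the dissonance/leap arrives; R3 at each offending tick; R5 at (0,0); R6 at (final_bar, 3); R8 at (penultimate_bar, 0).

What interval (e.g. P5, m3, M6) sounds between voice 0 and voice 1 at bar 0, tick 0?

voice 0=E3 voice 1=E4 -> P8

P8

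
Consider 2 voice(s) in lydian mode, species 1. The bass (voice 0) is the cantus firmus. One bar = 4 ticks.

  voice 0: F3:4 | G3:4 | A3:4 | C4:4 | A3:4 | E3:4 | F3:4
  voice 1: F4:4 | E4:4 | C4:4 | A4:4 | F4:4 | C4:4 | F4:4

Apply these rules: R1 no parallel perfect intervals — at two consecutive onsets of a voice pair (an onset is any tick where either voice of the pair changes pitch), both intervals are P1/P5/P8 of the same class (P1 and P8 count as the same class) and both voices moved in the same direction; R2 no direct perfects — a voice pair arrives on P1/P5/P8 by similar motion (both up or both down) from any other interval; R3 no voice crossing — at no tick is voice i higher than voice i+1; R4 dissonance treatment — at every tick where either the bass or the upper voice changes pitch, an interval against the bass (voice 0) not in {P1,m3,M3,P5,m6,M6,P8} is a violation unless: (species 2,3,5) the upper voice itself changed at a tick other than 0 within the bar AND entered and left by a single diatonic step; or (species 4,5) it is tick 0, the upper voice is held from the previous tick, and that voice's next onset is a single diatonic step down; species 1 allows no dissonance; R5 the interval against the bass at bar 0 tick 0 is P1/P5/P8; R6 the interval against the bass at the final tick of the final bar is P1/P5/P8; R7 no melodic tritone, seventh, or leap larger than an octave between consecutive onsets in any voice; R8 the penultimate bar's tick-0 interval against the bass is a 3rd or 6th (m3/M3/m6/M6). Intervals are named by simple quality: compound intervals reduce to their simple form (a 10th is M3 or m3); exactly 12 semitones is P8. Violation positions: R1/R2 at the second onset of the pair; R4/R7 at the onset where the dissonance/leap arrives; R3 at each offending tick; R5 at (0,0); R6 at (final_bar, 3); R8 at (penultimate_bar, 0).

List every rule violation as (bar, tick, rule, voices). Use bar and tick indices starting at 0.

bar 0: v0=F3 v1=F4 downbeat P8
bar 1: v0=G3 v1=E4 downbeat M6
bar 2: v0=A3 v1=C4 downbeat m3
bar 3: v0=C4 v1=A4 downbeat M6
bar 4: v0=A3 v1=F4 downbeat m6
bar 5: v0=E3 v1=C4 downbeat m6
bar 6: v0=F3 v1=F4 downbeat P8
  -> R2 @ bar 6 tick 0 v(0, 1): E3/C4 m6 -> F3/F4 P8 similar

(6, 0, R2, (0, 1))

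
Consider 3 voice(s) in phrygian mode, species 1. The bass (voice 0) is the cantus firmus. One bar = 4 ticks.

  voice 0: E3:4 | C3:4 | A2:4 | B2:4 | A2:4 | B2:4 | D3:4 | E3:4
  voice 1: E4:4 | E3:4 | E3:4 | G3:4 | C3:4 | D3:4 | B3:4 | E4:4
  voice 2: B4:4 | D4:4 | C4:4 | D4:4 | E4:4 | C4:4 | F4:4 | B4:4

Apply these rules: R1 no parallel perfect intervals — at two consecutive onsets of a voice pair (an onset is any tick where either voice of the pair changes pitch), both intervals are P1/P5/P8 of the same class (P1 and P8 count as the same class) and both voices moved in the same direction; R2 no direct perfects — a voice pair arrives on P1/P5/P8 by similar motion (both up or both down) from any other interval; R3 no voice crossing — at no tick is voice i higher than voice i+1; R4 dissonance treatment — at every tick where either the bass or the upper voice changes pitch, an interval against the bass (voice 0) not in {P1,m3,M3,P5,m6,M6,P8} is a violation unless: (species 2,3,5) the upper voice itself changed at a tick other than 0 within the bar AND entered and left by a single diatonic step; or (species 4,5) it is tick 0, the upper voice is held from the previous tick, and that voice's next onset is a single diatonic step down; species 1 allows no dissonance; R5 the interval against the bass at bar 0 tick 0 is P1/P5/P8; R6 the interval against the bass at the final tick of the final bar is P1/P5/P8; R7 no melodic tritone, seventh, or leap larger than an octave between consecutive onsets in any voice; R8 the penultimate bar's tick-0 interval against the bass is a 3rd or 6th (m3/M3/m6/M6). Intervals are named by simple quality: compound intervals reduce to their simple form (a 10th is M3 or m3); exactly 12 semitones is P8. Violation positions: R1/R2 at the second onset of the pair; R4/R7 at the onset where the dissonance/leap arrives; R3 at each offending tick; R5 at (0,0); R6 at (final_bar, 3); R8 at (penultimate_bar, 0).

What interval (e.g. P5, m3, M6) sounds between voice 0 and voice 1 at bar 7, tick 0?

voice 0=E3 voice 1=E4 -> P8

P8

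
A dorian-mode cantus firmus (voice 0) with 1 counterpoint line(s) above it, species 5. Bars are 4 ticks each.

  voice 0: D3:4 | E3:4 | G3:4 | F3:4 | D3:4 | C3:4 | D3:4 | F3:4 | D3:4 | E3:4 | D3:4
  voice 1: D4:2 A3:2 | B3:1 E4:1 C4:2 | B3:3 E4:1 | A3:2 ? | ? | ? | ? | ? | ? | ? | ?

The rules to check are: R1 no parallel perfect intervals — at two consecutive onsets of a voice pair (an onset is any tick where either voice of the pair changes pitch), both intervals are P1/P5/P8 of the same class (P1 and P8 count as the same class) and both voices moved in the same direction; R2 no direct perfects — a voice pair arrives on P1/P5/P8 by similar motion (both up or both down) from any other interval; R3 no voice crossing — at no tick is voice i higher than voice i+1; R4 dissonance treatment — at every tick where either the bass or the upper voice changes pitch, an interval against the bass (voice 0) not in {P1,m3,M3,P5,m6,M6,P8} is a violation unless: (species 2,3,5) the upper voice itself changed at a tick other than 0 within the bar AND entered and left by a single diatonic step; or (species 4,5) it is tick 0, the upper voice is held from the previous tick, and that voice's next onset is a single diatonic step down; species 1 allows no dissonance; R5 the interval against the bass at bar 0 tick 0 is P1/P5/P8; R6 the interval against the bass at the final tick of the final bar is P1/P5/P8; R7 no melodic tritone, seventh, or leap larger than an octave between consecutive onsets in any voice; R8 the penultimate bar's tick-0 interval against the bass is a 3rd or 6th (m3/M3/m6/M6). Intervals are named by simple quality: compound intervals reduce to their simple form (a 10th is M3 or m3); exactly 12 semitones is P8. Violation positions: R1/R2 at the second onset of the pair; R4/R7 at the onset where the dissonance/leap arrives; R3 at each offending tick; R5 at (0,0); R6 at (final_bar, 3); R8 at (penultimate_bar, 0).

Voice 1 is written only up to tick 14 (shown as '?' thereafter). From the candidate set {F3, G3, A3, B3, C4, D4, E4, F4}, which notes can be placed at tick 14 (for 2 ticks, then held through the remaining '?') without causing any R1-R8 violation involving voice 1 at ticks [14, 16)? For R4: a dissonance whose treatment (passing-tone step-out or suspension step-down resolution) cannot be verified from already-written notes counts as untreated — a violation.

F3: legal
G3: violates R4
A3: legal
B3: violates R4
C4: legal
D4: legal
E4: violates R4
F4: legal

{A3, C4, D4, F3, F4}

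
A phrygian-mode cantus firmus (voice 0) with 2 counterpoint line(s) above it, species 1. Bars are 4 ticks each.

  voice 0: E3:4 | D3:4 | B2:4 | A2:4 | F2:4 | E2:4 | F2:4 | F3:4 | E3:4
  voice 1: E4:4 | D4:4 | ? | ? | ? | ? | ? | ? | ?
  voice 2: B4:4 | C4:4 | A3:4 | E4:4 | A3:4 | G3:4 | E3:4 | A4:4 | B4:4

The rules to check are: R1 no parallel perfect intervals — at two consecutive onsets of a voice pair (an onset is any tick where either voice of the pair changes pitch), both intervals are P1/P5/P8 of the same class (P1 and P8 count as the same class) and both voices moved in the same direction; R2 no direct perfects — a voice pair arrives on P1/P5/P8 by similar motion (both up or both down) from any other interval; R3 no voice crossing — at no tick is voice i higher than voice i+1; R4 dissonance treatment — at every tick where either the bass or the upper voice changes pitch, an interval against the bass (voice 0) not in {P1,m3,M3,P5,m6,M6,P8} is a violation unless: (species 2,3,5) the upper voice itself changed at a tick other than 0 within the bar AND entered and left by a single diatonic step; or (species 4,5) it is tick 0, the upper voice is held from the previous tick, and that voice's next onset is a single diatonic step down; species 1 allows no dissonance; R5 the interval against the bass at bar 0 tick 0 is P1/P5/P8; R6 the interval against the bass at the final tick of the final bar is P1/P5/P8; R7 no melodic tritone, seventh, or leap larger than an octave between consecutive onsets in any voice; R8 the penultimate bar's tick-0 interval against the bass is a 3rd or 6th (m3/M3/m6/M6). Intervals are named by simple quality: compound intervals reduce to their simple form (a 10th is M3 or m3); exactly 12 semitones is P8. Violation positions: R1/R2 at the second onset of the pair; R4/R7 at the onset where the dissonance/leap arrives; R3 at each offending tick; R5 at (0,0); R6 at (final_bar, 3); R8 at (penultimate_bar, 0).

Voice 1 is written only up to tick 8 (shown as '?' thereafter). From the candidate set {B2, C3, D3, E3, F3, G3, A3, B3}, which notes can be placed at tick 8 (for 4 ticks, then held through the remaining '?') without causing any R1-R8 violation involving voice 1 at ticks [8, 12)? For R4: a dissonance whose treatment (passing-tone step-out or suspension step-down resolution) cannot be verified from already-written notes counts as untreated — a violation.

{G3}

B2: violates R1,R7
C3: violates R4,R7
D3: violates R2
E3: violates R4,R7
F3: violates R4
G3: legal
A3: violates R2,R4
B3: violates R1,R3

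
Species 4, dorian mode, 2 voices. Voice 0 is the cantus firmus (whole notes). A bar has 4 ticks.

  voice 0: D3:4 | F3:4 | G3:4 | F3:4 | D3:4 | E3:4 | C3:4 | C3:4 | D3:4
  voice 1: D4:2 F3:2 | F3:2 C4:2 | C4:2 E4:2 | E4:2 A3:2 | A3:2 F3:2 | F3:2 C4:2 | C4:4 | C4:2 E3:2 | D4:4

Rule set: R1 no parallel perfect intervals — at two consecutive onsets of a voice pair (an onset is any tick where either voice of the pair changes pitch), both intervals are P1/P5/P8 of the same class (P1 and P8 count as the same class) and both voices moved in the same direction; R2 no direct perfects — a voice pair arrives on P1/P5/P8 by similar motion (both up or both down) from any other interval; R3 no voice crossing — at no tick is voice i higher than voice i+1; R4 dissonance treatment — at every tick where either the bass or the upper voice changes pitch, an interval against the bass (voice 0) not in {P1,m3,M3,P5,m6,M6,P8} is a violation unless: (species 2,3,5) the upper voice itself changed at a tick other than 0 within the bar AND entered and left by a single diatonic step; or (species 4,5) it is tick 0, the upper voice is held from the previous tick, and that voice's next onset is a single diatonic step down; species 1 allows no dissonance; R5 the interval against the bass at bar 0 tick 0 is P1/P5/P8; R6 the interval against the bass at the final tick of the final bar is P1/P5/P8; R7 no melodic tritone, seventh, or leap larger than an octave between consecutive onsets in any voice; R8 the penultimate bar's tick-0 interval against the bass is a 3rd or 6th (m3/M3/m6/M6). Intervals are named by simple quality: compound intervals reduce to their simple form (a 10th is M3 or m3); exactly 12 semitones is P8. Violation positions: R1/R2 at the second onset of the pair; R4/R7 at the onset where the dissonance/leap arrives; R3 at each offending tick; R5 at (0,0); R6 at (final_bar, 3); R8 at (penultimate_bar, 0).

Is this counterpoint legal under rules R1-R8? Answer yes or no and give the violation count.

No (6 violations)

bar 0: v0=D3 v1=D4 (P8)
bar 1: v0=F3 v1=F3 (P1)
bar 2: v0=G3 v1=C4 (P4)
bar 3: v0=F3 v1=E4 (M7)
bar 4: v0=D3 v1=A3 (P5)
bar 5: v0=E3 v1=F3 (m2)
bar 6: v0=C3 v1=C4 (P8)
bar 7: v0=C3 v1=C4 (P8)
bar 8: v0=D3 v1=D4 (P8)
  R4 @ bar2.0: G3/C4 P4 untreated
  R4 @ bar3.0: F3/E4 M7 untreated
  R4 @ bar5.0: E3/F3 m2 untreated
  R8 @ bar7.0: penult P8 not 3rd/6th
  R2 @ bar8.0: C3/E3 M3 -> D3/D4 P8 similar
  R7 @ bar8.0: E3->D4 leap 10st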